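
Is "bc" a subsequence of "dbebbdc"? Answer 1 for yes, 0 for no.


Check if "bc" is a subsequence of "dbebbdc"
Greedy scan:
  Position 0 ('d'): no match needed
  Position 1 ('b'): matches sub[0] = 'b'
  Position 2 ('e'): no match needed
  Position 3 ('b'): no match needed
  Position 4 ('b'): no match needed
  Position 5 ('d'): no match needed
  Position 6 ('c'): matches sub[1] = 'c'
All 2 characters matched => is a subsequence

1


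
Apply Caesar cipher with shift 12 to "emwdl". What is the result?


Caesar cipher: shift "emwdl" by 12
  'e' (pos 4) + 12 = pos 16 = 'q'
  'm' (pos 12) + 12 = pos 24 = 'y'
  'w' (pos 22) + 12 = pos 8 = 'i'
  'd' (pos 3) + 12 = pos 15 = 'p'
  'l' (pos 11) + 12 = pos 23 = 'x'
Result: qyipx

qyipx


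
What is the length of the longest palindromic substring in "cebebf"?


Input: "cebebf"
Checking substrings for palindromes:
  [1:4] "ebe" (len 3) => palindrome
  [2:5] "beb" (len 3) => palindrome
Longest palindromic substring: "ebe" with length 3

3


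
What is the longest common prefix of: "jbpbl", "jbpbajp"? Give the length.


Words: jbpbl, jbpbajp
  Position 0: all 'j' => match
  Position 1: all 'b' => match
  Position 2: all 'p' => match
  Position 3: all 'b' => match
  Position 4: ('l', 'a') => mismatch, stop
LCP = "jbpb" (length 4)

4


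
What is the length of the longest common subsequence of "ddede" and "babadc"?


LCS of "ddede" and "babadc"
DP table:
           b    a    b    a    d    c
      0    0    0    0    0    0    0
  d   0    0    0    0    0    1    1
  d   0    0    0    0    0    1    1
  e   0    0    0    0    0    1    1
  d   0    0    0    0    0    1    1
  e   0    0    0    0    0    1    1
LCS length = dp[5][6] = 1

1


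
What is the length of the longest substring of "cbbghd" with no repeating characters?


Input: "cbbghd"
Sliding window (track last position of each char):
  Position 0 ('c'): window [0,0] length 1 -- new best
  Position 1 ('b'): window [0,1] length 2 -- new best
  Position 2 ('b'): repeat (last at 1), move window start to 2
  Position 2 ('b'): window [2,2] length 1
  Position 3 ('g'): window [2,3] length 2
  Position 4 ('h'): window [2,4] length 3 -- new best
  Position 5 ('d'): window [2,5] length 4 -- new best
Longest substring with no repeats: "bghd" with length 4

4


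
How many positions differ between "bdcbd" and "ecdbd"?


Comparing "bdcbd" and "ecdbd" position by position:
  Position 0: 'b' vs 'e' => DIFFER
  Position 1: 'd' vs 'c' => DIFFER
  Position 2: 'c' vs 'd' => DIFFER
  Position 3: 'b' vs 'b' => same
  Position 4: 'd' vs 'd' => same
Positions that differ: 3

3


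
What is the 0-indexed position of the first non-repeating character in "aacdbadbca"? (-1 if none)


Input: aacdbadbca
Character frequencies:
  'a': 4
  'b': 2
  'c': 2
  'd': 2
Scanning left to right for freq == 1:
  Position 0 ('a'): freq=4, skip
  Position 1 ('a'): freq=4, skip
  Position 2 ('c'): freq=2, skip
  Position 3 ('d'): freq=2, skip
  Position 4 ('b'): freq=2, skip
  Position 5 ('a'): freq=4, skip
  Position 6 ('d'): freq=2, skip
  Position 7 ('b'): freq=2, skip
  Position 8 ('c'): freq=2, skip
  Position 9 ('a'): freq=4, skip
  No unique character found => answer = -1

-1


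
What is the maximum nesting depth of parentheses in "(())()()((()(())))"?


Input: "(())()()((()(())))"
Tracking depth:
  Position 0 '(': depth becomes 1
  Position 1 '(': depth becomes 2
  Position 2 ')': depth becomes 1
  Position 3 ')': depth becomes 0
  Position 4 '(': depth becomes 1
  Position 5 ')': depth becomes 0
  Position 6 '(': depth becomes 1
  Position 7 ')': depth becomes 0
  Position 8 '(': depth becomes 1
  Position 9 '(': depth becomes 2
  Position 10 '(': depth becomes 3
  Position 11 ')': depth becomes 2
  Position 12 '(': depth becomes 3
  Position 13 '(': depth becomes 4
  Position 14 ')': depth becomes 3
  Position 15 ')': depth becomes 2
  Position 16 ')': depth becomes 1
  Position 17 ')': depth becomes 0
Maximum depth reached: 4

4


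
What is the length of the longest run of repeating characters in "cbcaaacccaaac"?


Input: "cbcaaacccaaac"
Scanning for longest run:
  Position 1 ('b'): new char, reset run to 1
  Position 2 ('c'): new char, reset run to 1
  Position 3 ('a'): new char, reset run to 1
  Position 4 ('a'): continues run of 'a', length=2
  Position 5 ('a'): continues run of 'a', length=3
  Position 6 ('c'): new char, reset run to 1
  Position 7 ('c'): continues run of 'c', length=2
  Position 8 ('c'): continues run of 'c', length=3
  Position 9 ('a'): new char, reset run to 1
  Position 10 ('a'): continues run of 'a', length=2
  Position 11 ('a'): continues run of 'a', length=3
  Position 12 ('c'): new char, reset run to 1
Longest run: 'a' with length 3

3


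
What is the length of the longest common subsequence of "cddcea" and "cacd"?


LCS of "cddcea" and "cacd"
DP table:
           c    a    c    d
      0    0    0    0    0
  c   0    1    1    1    1
  d   0    1    1    1    2
  d   0    1    1    1    2
  c   0    1    1    2    2
  e   0    1    1    2    2
  a   0    1    2    2    2
LCS length = dp[6][4] = 2

2


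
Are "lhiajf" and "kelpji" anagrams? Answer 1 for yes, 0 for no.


Strings: "lhiajf", "kelpji"
Sorted first:  afhijl
Sorted second: eijklp
Differ at position 0: 'a' vs 'e' => not anagrams

0


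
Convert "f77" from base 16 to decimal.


Input: "f77" in base 16
Positional expansion:
  Digit 'f' (value 15) x 16^2 = 3840
  Digit '7' (value 7) x 16^1 = 112
  Digit '7' (value 7) x 16^0 = 7
Sum = 3959

3959


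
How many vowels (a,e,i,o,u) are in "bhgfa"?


Input: bhgfa
Checking each character:
  'b' at position 0: consonant
  'h' at position 1: consonant
  'g' at position 2: consonant
  'f' at position 3: consonant
  'a' at position 4: vowel (running total: 1)
Total vowels: 1

1


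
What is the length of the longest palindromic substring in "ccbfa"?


Input: "ccbfa"
Checking substrings for palindromes:
  [0:2] "cc" (len 2) => palindrome
Longest palindromic substring: "cc" with length 2

2


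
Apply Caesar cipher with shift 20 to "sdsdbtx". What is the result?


Caesar cipher: shift "sdsdbtx" by 20
  's' (pos 18) + 20 = pos 12 = 'm'
  'd' (pos 3) + 20 = pos 23 = 'x'
  's' (pos 18) + 20 = pos 12 = 'm'
  'd' (pos 3) + 20 = pos 23 = 'x'
  'b' (pos 1) + 20 = pos 21 = 'v'
  't' (pos 19) + 20 = pos 13 = 'n'
  'x' (pos 23) + 20 = pos 17 = 'r'
Result: mxmxvnr

mxmxvnr


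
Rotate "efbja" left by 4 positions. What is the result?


Input: "efbja", rotate left by 4
First 4 characters: "efbj"
Remaining characters: "a"
Concatenate remaining + first: "a" + "efbj" = "aefbj"

aefbj


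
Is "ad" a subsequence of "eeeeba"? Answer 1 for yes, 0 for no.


Check if "ad" is a subsequence of "eeeeba"
Greedy scan:
  Position 0 ('e'): no match needed
  Position 1 ('e'): no match needed
  Position 2 ('e'): no match needed
  Position 3 ('e'): no match needed
  Position 4 ('b'): no match needed
  Position 5 ('a'): matches sub[0] = 'a'
Only matched 1/2 characters => not a subsequence

0


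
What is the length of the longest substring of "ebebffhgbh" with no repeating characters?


Input: "ebebffhgbh"
Sliding window (track last position of each char):
  Position 0 ('e'): window [0,0] length 1 -- new best
  Position 1 ('b'): window [0,1] length 2 -- new best
  Position 2 ('e'): repeat (last at 0), move window start to 1
  Position 2 ('e'): window [1,2] length 2
  Position 3 ('b'): repeat (last at 1), move window start to 2
  Position 3 ('b'): window [2,3] length 2
  Position 4 ('f'): window [2,4] length 3 -- new best
  Position 5 ('f'): repeat (last at 4), move window start to 5
  Position 5 ('f'): window [5,5] length 1
  Position 6 ('h'): window [5,6] length 2
  Position 7 ('g'): window [5,7] length 3
  Position 8 ('b'): window [5,8] length 4 -- new best
  Position 9 ('h'): repeat (last at 6), move window start to 7
  Position 9 ('h'): window [7,9] length 3
Longest substring with no repeats: "fhgb" with length 4

4


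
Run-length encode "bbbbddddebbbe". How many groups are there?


Input: bbbbddddebbbe
Scanning for consecutive runs:
  Group 1: 'b' x 4 (positions 0-3)
  Group 2: 'd' x 4 (positions 4-7)
  Group 3: 'e' x 1 (positions 8-8)
  Group 4: 'b' x 3 (positions 9-11)
  Group 5: 'e' x 1 (positions 12-12)
Total groups: 5

5


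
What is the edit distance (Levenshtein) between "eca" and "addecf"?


Computing edit distance: "eca" -> "addecf"
DP table:
           a    d    d    e    c    f
      0    1    2    3    4    5    6
  e   1    1    2    3    3    4    5
  c   2    2    2    3    4    3    4
  a   3    2    3    3    4    4    4
Edit distance = dp[3][6] = 4

4


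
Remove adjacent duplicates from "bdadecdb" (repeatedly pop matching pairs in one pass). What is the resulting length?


Input: bdadecdb
Stack-based adjacent duplicate removal:
  Read 'b': push. Stack: b
  Read 'd': push. Stack: bd
  Read 'a': push. Stack: bda
  Read 'd': push. Stack: bdad
  Read 'e': push. Stack: bdade
  Read 'c': push. Stack: bdadec
  Read 'd': push. Stack: bdadecd
  Read 'b': push. Stack: bdadecdb
Final stack: "bdadecdb" (length 8)

8


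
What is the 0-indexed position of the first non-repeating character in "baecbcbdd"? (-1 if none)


Input: baecbcbdd
Character frequencies:
  'a': 1
  'b': 3
  'c': 2
  'd': 2
  'e': 1
Scanning left to right for freq == 1:
  Position 0 ('b'): freq=3, skip
  Position 1 ('a'): unique! => answer = 1

1


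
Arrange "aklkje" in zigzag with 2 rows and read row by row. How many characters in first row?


Zigzag "aklkje" into 2 rows:
Placing characters:
  'a' => row 0
  'k' => row 1
  'l' => row 0
  'k' => row 1
  'j' => row 0
  'e' => row 1
Rows:
  Row 0: "alj"
  Row 1: "kke"
First row length: 3

3


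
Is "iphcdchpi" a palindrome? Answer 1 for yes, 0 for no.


Input: iphcdchpi
Reversed: iphcdchpi
  Compare pos 0 ('i') with pos 8 ('i'): match
  Compare pos 1 ('p') with pos 7 ('p'): match
  Compare pos 2 ('h') with pos 6 ('h'): match
  Compare pos 3 ('c') with pos 5 ('c'): match
Result: palindrome

1


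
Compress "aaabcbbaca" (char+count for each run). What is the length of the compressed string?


Input: aaabcbbaca
Runs:
  'a' x 3 => "a3"
  'b' x 1 => "b1"
  'c' x 1 => "c1"
  'b' x 2 => "b2"
  'a' x 1 => "a1"
  'c' x 1 => "c1"
  'a' x 1 => "a1"
Compressed: "a3b1c1b2a1c1a1"
Compressed length: 14

14


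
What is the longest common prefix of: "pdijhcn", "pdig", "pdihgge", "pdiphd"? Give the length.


Words: pdijhcn, pdig, pdihgge, pdiphd
  Position 0: all 'p' => match
  Position 1: all 'd' => match
  Position 2: all 'i' => match
  Position 3: ('j', 'g', 'h', 'p') => mismatch, stop
LCP = "pdi" (length 3)

3


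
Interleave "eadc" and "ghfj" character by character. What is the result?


Interleaving "eadc" and "ghfj":
  Position 0: 'e' from first, 'g' from second => "eg"
  Position 1: 'a' from first, 'h' from second => "ah"
  Position 2: 'd' from first, 'f' from second => "df"
  Position 3: 'c' from first, 'j' from second => "cj"
Result: egahdfcj

egahdfcj


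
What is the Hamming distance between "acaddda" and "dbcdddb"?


Comparing "acaddda" and "dbcdddb" position by position:
  Position 0: 'a' vs 'd' => differ
  Position 1: 'c' vs 'b' => differ
  Position 2: 'a' vs 'c' => differ
  Position 3: 'd' vs 'd' => same
  Position 4: 'd' vs 'd' => same
  Position 5: 'd' vs 'd' => same
  Position 6: 'a' vs 'b' => differ
Total differences (Hamming distance): 4

4


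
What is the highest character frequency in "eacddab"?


Input: eacddab
Character counts:
  'a': 2
  'b': 1
  'c': 1
  'd': 2
  'e': 1
Maximum frequency: 2

2


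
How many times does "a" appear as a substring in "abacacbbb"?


Searching for "a" in "abacacbbb"
Scanning each position:
  Position 0: "a" => MATCH
  Position 1: "b" => no
  Position 2: "a" => MATCH
  Position 3: "c" => no
  Position 4: "a" => MATCH
  Position 5: "c" => no
  Position 6: "b" => no
  Position 7: "b" => no
  Position 8: "b" => no
Total occurrences: 3

3


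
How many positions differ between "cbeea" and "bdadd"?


Comparing "cbeea" and "bdadd" position by position:
  Position 0: 'c' vs 'b' => DIFFER
  Position 1: 'b' vs 'd' => DIFFER
  Position 2: 'e' vs 'a' => DIFFER
  Position 3: 'e' vs 'd' => DIFFER
  Position 4: 'a' vs 'd' => DIFFER
Positions that differ: 5

5


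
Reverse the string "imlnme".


Input: imlnme
Reading characters right to left:
  Position 5: 'e'
  Position 4: 'm'
  Position 3: 'n'
  Position 2: 'l'
  Position 1: 'm'
  Position 0: 'i'
Reversed: emnlmi

emnlmi


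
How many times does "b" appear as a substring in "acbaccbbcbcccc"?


Searching for "b" in "acbaccbbcbcccc"
Scanning each position:
  Position 0: "a" => no
  Position 1: "c" => no
  Position 2: "b" => MATCH
  Position 3: "a" => no
  Position 4: "c" => no
  Position 5: "c" => no
  Position 6: "b" => MATCH
  Position 7: "b" => MATCH
  Position 8: "c" => no
  Position 9: "b" => MATCH
  Position 10: "c" => no
  Position 11: "c" => no
  Position 12: "c" => no
  Position 13: "c" => no
Total occurrences: 4

4


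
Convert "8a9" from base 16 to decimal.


Input: "8a9" in base 16
Positional expansion:
  Digit '8' (value 8) x 16^2 = 2048
  Digit 'a' (value 10) x 16^1 = 160
  Digit '9' (value 9) x 16^0 = 9
Sum = 2217

2217


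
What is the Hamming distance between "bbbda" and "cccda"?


Comparing "bbbda" and "cccda" position by position:
  Position 0: 'b' vs 'c' => differ
  Position 1: 'b' vs 'c' => differ
  Position 2: 'b' vs 'c' => differ
  Position 3: 'd' vs 'd' => same
  Position 4: 'a' vs 'a' => same
Total differences (Hamming distance): 3

3


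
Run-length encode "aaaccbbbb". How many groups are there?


Input: aaaccbbbb
Scanning for consecutive runs:
  Group 1: 'a' x 3 (positions 0-2)
  Group 2: 'c' x 2 (positions 3-4)
  Group 3: 'b' x 4 (positions 5-8)
Total groups: 3

3


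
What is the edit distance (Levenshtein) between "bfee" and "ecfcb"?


Computing edit distance: "bfee" -> "ecfcb"
DP table:
           e    c    f    c    b
      0    1    2    3    4    5
  b   1    1    2    3    4    4
  f   2    2    2    2    3    4
  e   3    2    3    3    3    4
  e   4    3    3    4    4    4
Edit distance = dp[4][5] = 4

4


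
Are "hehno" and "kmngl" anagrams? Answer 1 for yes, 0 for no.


Strings: "hehno", "kmngl"
Sorted first:  ehhno
Sorted second: gklmn
Differ at position 0: 'e' vs 'g' => not anagrams

0


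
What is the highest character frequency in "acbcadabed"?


Input: acbcadabed
Character counts:
  'a': 3
  'b': 2
  'c': 2
  'd': 2
  'e': 1
Maximum frequency: 3

3


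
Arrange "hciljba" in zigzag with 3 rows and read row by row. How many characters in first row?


Zigzag "hciljba" into 3 rows:
Placing characters:
  'h' => row 0
  'c' => row 1
  'i' => row 2
  'l' => row 1
  'j' => row 0
  'b' => row 1
  'a' => row 2
Rows:
  Row 0: "hj"
  Row 1: "clb"
  Row 2: "ia"
First row length: 2

2


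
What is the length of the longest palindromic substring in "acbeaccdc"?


Input: "acbeaccdc"
Checking substrings for palindromes:
  [6:9] "cdc" (len 3) => palindrome
  [5:7] "cc" (len 2) => palindrome
Longest palindromic substring: "cdc" with length 3

3


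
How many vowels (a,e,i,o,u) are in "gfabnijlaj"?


Input: gfabnijlaj
Checking each character:
  'g' at position 0: consonant
  'f' at position 1: consonant
  'a' at position 2: vowel (running total: 1)
  'b' at position 3: consonant
  'n' at position 4: consonant
  'i' at position 5: vowel (running total: 2)
  'j' at position 6: consonant
  'l' at position 7: consonant
  'a' at position 8: vowel (running total: 3)
  'j' at position 9: consonant
Total vowels: 3

3


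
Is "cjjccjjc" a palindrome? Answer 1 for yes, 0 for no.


Input: cjjccjjc
Reversed: cjjccjjc
  Compare pos 0 ('c') with pos 7 ('c'): match
  Compare pos 1 ('j') with pos 6 ('j'): match
  Compare pos 2 ('j') with pos 5 ('j'): match
  Compare pos 3 ('c') with pos 4 ('c'): match
Result: palindrome

1


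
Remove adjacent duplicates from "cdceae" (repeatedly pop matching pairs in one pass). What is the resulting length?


Input: cdceae
Stack-based adjacent duplicate removal:
  Read 'c': push. Stack: c
  Read 'd': push. Stack: cd
  Read 'c': push. Stack: cdc
  Read 'e': push. Stack: cdce
  Read 'a': push. Stack: cdcea
  Read 'e': push. Stack: cdceae
Final stack: "cdceae" (length 6)

6


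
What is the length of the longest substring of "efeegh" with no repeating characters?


Input: "efeegh"
Sliding window (track last position of each char):
  Position 0 ('e'): window [0,0] length 1 -- new best
  Position 1 ('f'): window [0,1] length 2 -- new best
  Position 2 ('e'): repeat (last at 0), move window start to 1
  Position 2 ('e'): window [1,2] length 2
  Position 3 ('e'): repeat (last at 2), move window start to 3
  Position 3 ('e'): window [3,3] length 1
  Position 4 ('g'): window [3,4] length 2
  Position 5 ('h'): window [3,5] length 3 -- new best
Longest substring with no repeats: "egh" with length 3

3


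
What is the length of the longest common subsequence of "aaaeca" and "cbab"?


LCS of "aaaeca" and "cbab"
DP table:
           c    b    a    b
      0    0    0    0    0
  a   0    0    0    1    1
  a   0    0    0    1    1
  a   0    0    0    1    1
  e   0    0    0    1    1
  c   0    1    1    1    1
  a   0    1    1    2    2
LCS length = dp[6][4] = 2

2


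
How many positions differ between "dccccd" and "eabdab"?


Comparing "dccccd" and "eabdab" position by position:
  Position 0: 'd' vs 'e' => DIFFER
  Position 1: 'c' vs 'a' => DIFFER
  Position 2: 'c' vs 'b' => DIFFER
  Position 3: 'c' vs 'd' => DIFFER
  Position 4: 'c' vs 'a' => DIFFER
  Position 5: 'd' vs 'b' => DIFFER
Positions that differ: 6

6


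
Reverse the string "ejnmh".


Input: ejnmh
Reading characters right to left:
  Position 4: 'h'
  Position 3: 'm'
  Position 2: 'n'
  Position 1: 'j'
  Position 0: 'e'
Reversed: hmnje

hmnje


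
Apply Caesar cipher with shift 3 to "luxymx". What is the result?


Caesar cipher: shift "luxymx" by 3
  'l' (pos 11) + 3 = pos 14 = 'o'
  'u' (pos 20) + 3 = pos 23 = 'x'
  'x' (pos 23) + 3 = pos 0 = 'a'
  'y' (pos 24) + 3 = pos 1 = 'b'
  'm' (pos 12) + 3 = pos 15 = 'p'
  'x' (pos 23) + 3 = pos 0 = 'a'
Result: oxabpa

oxabpa


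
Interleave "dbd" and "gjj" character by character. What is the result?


Interleaving "dbd" and "gjj":
  Position 0: 'd' from first, 'g' from second => "dg"
  Position 1: 'b' from first, 'j' from second => "bj"
  Position 2: 'd' from first, 'j' from second => "dj"
Result: dgbjdj

dgbjdj


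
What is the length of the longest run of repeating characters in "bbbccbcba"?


Input: "bbbccbcba"
Scanning for longest run:
  Position 1 ('b'): continues run of 'b', length=2
  Position 2 ('b'): continues run of 'b', length=3
  Position 3 ('c'): new char, reset run to 1
  Position 4 ('c'): continues run of 'c', length=2
  Position 5 ('b'): new char, reset run to 1
  Position 6 ('c'): new char, reset run to 1
  Position 7 ('b'): new char, reset run to 1
  Position 8 ('a'): new char, reset run to 1
Longest run: 'b' with length 3

3


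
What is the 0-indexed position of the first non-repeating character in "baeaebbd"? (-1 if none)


Input: baeaebbd
Character frequencies:
  'a': 2
  'b': 3
  'd': 1
  'e': 2
Scanning left to right for freq == 1:
  Position 0 ('b'): freq=3, skip
  Position 1 ('a'): freq=2, skip
  Position 2 ('e'): freq=2, skip
  Position 3 ('a'): freq=2, skip
  Position 4 ('e'): freq=2, skip
  Position 5 ('b'): freq=3, skip
  Position 6 ('b'): freq=3, skip
  Position 7 ('d'): unique! => answer = 7

7


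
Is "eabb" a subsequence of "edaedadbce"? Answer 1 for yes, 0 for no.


Check if "eabb" is a subsequence of "edaedadbce"
Greedy scan:
  Position 0 ('e'): matches sub[0] = 'e'
  Position 1 ('d'): no match needed
  Position 2 ('a'): matches sub[1] = 'a'
  Position 3 ('e'): no match needed
  Position 4 ('d'): no match needed
  Position 5 ('a'): no match needed
  Position 6 ('d'): no match needed
  Position 7 ('b'): matches sub[2] = 'b'
  Position 8 ('c'): no match needed
  Position 9 ('e'): no match needed
Only matched 3/4 characters => not a subsequence

0


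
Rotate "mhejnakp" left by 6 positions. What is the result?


Input: "mhejnakp", rotate left by 6
First 6 characters: "mhejna"
Remaining characters: "kp"
Concatenate remaining + first: "kp" + "mhejna" = "kpmhejna"

kpmhejna


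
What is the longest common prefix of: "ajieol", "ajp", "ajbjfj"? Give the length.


Words: ajieol, ajp, ajbjfj
  Position 0: all 'a' => match
  Position 1: all 'j' => match
  Position 2: ('i', 'p', 'b') => mismatch, stop
LCP = "aj" (length 2)

2


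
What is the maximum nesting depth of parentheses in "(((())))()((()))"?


Input: "(((())))()((()))"
Tracking depth:
  Position 0 '(': depth becomes 1
  Position 1 '(': depth becomes 2
  Position 2 '(': depth becomes 3
  Position 3 '(': depth becomes 4
  Position 4 ')': depth becomes 3
  Position 5 ')': depth becomes 2
  Position 6 ')': depth becomes 1
  Position 7 ')': depth becomes 0
  Position 8 '(': depth becomes 1
  Position 9 ')': depth becomes 0
  Position 10 '(': depth becomes 1
  Position 11 '(': depth becomes 2
  Position 12 '(': depth becomes 3
  Position 13 ')': depth becomes 2
  Position 14 ')': depth becomes 1
  Position 15 ')': depth becomes 0
Maximum depth reached: 4

4


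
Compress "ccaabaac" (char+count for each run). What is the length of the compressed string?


Input: ccaabaac
Runs:
  'c' x 2 => "c2"
  'a' x 2 => "a2"
  'b' x 1 => "b1"
  'a' x 2 => "a2"
  'c' x 1 => "c1"
Compressed: "c2a2b1a2c1"
Compressed length: 10

10


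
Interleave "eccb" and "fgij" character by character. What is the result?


Interleaving "eccb" and "fgij":
  Position 0: 'e' from first, 'f' from second => "ef"
  Position 1: 'c' from first, 'g' from second => "cg"
  Position 2: 'c' from first, 'i' from second => "ci"
  Position 3: 'b' from first, 'j' from second => "bj"
Result: efcgcibj

efcgcibj


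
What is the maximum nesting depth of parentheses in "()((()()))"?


Input: "()((()()))"
Tracking depth:
  Position 0 '(': depth becomes 1
  Position 1 ')': depth becomes 0
  Position 2 '(': depth becomes 1
  Position 3 '(': depth becomes 2
  Position 4 '(': depth becomes 3
  Position 5 ')': depth becomes 2
  Position 6 '(': depth becomes 3
  Position 7 ')': depth becomes 2
  Position 8 ')': depth becomes 1
  Position 9 ')': depth becomes 0
Maximum depth reached: 3

3


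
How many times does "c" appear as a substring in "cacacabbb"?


Searching for "c" in "cacacabbb"
Scanning each position:
  Position 0: "c" => MATCH
  Position 1: "a" => no
  Position 2: "c" => MATCH
  Position 3: "a" => no
  Position 4: "c" => MATCH
  Position 5: "a" => no
  Position 6: "b" => no
  Position 7: "b" => no
  Position 8: "b" => no
Total occurrences: 3

3


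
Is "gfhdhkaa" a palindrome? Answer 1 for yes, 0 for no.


Input: gfhdhkaa
Reversed: aakhdhfg
  Compare pos 0 ('g') with pos 7 ('a'): MISMATCH
  Compare pos 1 ('f') with pos 6 ('a'): MISMATCH
  Compare pos 2 ('h') with pos 5 ('k'): MISMATCH
  Compare pos 3 ('d') with pos 4 ('h'): MISMATCH
Result: not a palindrome

0


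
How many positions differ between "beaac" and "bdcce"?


Comparing "beaac" and "bdcce" position by position:
  Position 0: 'b' vs 'b' => same
  Position 1: 'e' vs 'd' => DIFFER
  Position 2: 'a' vs 'c' => DIFFER
  Position 3: 'a' vs 'c' => DIFFER
  Position 4: 'c' vs 'e' => DIFFER
Positions that differ: 4

4


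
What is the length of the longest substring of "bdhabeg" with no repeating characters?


Input: "bdhabeg"
Sliding window (track last position of each char):
  Position 0 ('b'): window [0,0] length 1 -- new best
  Position 1 ('d'): window [0,1] length 2 -- new best
  Position 2 ('h'): window [0,2] length 3 -- new best
  Position 3 ('a'): window [0,3] length 4 -- new best
  Position 4 ('b'): repeat (last at 0), move window start to 1
  Position 4 ('b'): window [1,4] length 4
  Position 5 ('e'): window [1,5] length 5 -- new best
  Position 6 ('g'): window [1,6] length 6 -- new best
Longest substring with no repeats: "dhabeg" with length 6

6


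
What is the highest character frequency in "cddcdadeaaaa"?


Input: cddcdadeaaaa
Character counts:
  'a': 5
  'c': 2
  'd': 4
  'e': 1
Maximum frequency: 5

5


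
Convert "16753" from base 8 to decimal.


Input: "16753" in base 8
Positional expansion:
  Digit '1' (value 1) x 8^4 = 4096
  Digit '6' (value 6) x 8^3 = 3072
  Digit '7' (value 7) x 8^2 = 448
  Digit '5' (value 5) x 8^1 = 40
  Digit '3' (value 3) x 8^0 = 3
Sum = 7659

7659


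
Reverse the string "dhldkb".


Input: dhldkb
Reading characters right to left:
  Position 5: 'b'
  Position 4: 'k'
  Position 3: 'd'
  Position 2: 'l'
  Position 1: 'h'
  Position 0: 'd'
Reversed: bkdlhd

bkdlhd


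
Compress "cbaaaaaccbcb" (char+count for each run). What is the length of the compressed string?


Input: cbaaaaaccbcb
Runs:
  'c' x 1 => "c1"
  'b' x 1 => "b1"
  'a' x 5 => "a5"
  'c' x 2 => "c2"
  'b' x 1 => "b1"
  'c' x 1 => "c1"
  'b' x 1 => "b1"
Compressed: "c1b1a5c2b1c1b1"
Compressed length: 14

14


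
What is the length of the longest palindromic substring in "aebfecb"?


Input: "aebfecb"
Checking substrings for palindromes:
  No multi-char palindromic substrings found
Longest palindromic substring: "a" with length 1

1


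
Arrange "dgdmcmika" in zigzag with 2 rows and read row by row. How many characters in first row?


Zigzag "dgdmcmika" into 2 rows:
Placing characters:
  'd' => row 0
  'g' => row 1
  'd' => row 0
  'm' => row 1
  'c' => row 0
  'm' => row 1
  'i' => row 0
  'k' => row 1
  'a' => row 0
Rows:
  Row 0: "ddcia"
  Row 1: "gmmk"
First row length: 5

5


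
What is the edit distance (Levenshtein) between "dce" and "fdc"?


Computing edit distance: "dce" -> "fdc"
DP table:
           f    d    c
      0    1    2    3
  d   1    1    1    2
  c   2    2    2    1
  e   3    3    3    2
Edit distance = dp[3][3] = 2

2


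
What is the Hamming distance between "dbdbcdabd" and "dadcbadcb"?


Comparing "dbdbcdabd" and "dadcbadcb" position by position:
  Position 0: 'd' vs 'd' => same
  Position 1: 'b' vs 'a' => differ
  Position 2: 'd' vs 'd' => same
  Position 3: 'b' vs 'c' => differ
  Position 4: 'c' vs 'b' => differ
  Position 5: 'd' vs 'a' => differ
  Position 6: 'a' vs 'd' => differ
  Position 7: 'b' vs 'c' => differ
  Position 8: 'd' vs 'b' => differ
Total differences (Hamming distance): 7

7


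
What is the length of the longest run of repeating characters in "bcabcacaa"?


Input: "bcabcacaa"
Scanning for longest run:
  Position 1 ('c'): new char, reset run to 1
  Position 2 ('a'): new char, reset run to 1
  Position 3 ('b'): new char, reset run to 1
  Position 4 ('c'): new char, reset run to 1
  Position 5 ('a'): new char, reset run to 1
  Position 6 ('c'): new char, reset run to 1
  Position 7 ('a'): new char, reset run to 1
  Position 8 ('a'): continues run of 'a', length=2
Longest run: 'a' with length 2

2


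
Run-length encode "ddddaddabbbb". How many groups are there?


Input: ddddaddabbbb
Scanning for consecutive runs:
  Group 1: 'd' x 4 (positions 0-3)
  Group 2: 'a' x 1 (positions 4-4)
  Group 3: 'd' x 2 (positions 5-6)
  Group 4: 'a' x 1 (positions 7-7)
  Group 5: 'b' x 4 (positions 8-11)
Total groups: 5

5


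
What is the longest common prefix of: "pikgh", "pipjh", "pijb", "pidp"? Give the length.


Words: pikgh, pipjh, pijb, pidp
  Position 0: all 'p' => match
  Position 1: all 'i' => match
  Position 2: ('k', 'p', 'j', 'd') => mismatch, stop
LCP = "pi" (length 2)

2


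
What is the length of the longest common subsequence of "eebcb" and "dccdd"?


LCS of "eebcb" and "dccdd"
DP table:
           d    c    c    d    d
      0    0    0    0    0    0
  e   0    0    0    0    0    0
  e   0    0    0    0    0    0
  b   0    0    0    0    0    0
  c   0    0    1    1    1    1
  b   0    0    1    1    1    1
LCS length = dp[5][5] = 1

1


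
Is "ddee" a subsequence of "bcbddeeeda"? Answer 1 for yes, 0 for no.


Check if "ddee" is a subsequence of "bcbddeeeda"
Greedy scan:
  Position 0 ('b'): no match needed
  Position 1 ('c'): no match needed
  Position 2 ('b'): no match needed
  Position 3 ('d'): matches sub[0] = 'd'
  Position 4 ('d'): matches sub[1] = 'd'
  Position 5 ('e'): matches sub[2] = 'e'
  Position 6 ('e'): matches sub[3] = 'e'
  Position 7 ('e'): no match needed
  Position 8 ('d'): no match needed
  Position 9 ('a'): no match needed
All 4 characters matched => is a subsequence

1


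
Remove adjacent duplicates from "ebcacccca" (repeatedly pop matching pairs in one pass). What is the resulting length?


Input: ebcacccca
Stack-based adjacent duplicate removal:
  Read 'e': push. Stack: e
  Read 'b': push. Stack: eb
  Read 'c': push. Stack: ebc
  Read 'a': push. Stack: ebca
  Read 'c': push. Stack: ebcac
  Read 'c': matches stack top 'c' => pop. Stack: ebca
  Read 'c': push. Stack: ebcac
  Read 'c': matches stack top 'c' => pop. Stack: ebca
  Read 'a': matches stack top 'a' => pop. Stack: ebc
Final stack: "ebc" (length 3)

3


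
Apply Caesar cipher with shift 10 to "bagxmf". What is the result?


Caesar cipher: shift "bagxmf" by 10
  'b' (pos 1) + 10 = pos 11 = 'l'
  'a' (pos 0) + 10 = pos 10 = 'k'
  'g' (pos 6) + 10 = pos 16 = 'q'
  'x' (pos 23) + 10 = pos 7 = 'h'
  'm' (pos 12) + 10 = pos 22 = 'w'
  'f' (pos 5) + 10 = pos 15 = 'p'
Result: lkqhwp

lkqhwp


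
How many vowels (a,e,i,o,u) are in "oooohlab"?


Input: oooohlab
Checking each character:
  'o' at position 0: vowel (running total: 1)
  'o' at position 1: vowel (running total: 2)
  'o' at position 2: vowel (running total: 3)
  'o' at position 3: vowel (running total: 4)
  'h' at position 4: consonant
  'l' at position 5: consonant
  'a' at position 6: vowel (running total: 5)
  'b' at position 7: consonant
Total vowels: 5

5


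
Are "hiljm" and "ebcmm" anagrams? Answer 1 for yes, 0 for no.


Strings: "hiljm", "ebcmm"
Sorted first:  hijlm
Sorted second: bcemm
Differ at position 0: 'h' vs 'b' => not anagrams

0


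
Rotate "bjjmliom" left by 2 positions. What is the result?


Input: "bjjmliom", rotate left by 2
First 2 characters: "bj"
Remaining characters: "jmliom"
Concatenate remaining + first: "jmliom" + "bj" = "jmliombj"

jmliombj


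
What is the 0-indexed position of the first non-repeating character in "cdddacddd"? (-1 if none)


Input: cdddacddd
Character frequencies:
  'a': 1
  'c': 2
  'd': 6
Scanning left to right for freq == 1:
  Position 0 ('c'): freq=2, skip
  Position 1 ('d'): freq=6, skip
  Position 2 ('d'): freq=6, skip
  Position 3 ('d'): freq=6, skip
  Position 4 ('a'): unique! => answer = 4

4


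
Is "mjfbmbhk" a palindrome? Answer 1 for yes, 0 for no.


Input: mjfbmbhk
Reversed: khbmbfjm
  Compare pos 0 ('m') with pos 7 ('k'): MISMATCH
  Compare pos 1 ('j') with pos 6 ('h'): MISMATCH
  Compare pos 2 ('f') with pos 5 ('b'): MISMATCH
  Compare pos 3 ('b') with pos 4 ('m'): MISMATCH
Result: not a palindrome

0


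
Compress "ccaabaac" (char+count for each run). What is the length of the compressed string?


Input: ccaabaac
Runs:
  'c' x 2 => "c2"
  'a' x 2 => "a2"
  'b' x 1 => "b1"
  'a' x 2 => "a2"
  'c' x 1 => "c1"
Compressed: "c2a2b1a2c1"
Compressed length: 10

10


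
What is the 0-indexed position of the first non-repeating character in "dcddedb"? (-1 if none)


Input: dcddedb
Character frequencies:
  'b': 1
  'c': 1
  'd': 4
  'e': 1
Scanning left to right for freq == 1:
  Position 0 ('d'): freq=4, skip
  Position 1 ('c'): unique! => answer = 1

1


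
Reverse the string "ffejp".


Input: ffejp
Reading characters right to left:
  Position 4: 'p'
  Position 3: 'j'
  Position 2: 'e'
  Position 1: 'f'
  Position 0: 'f'
Reversed: pjeff

pjeff


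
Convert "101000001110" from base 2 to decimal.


Input: "101000001110" in base 2
Positional expansion:
  Digit '1' (value 1) x 2^11 = 2048
  Digit '0' (value 0) x 2^10 = 0
  Digit '1' (value 1) x 2^9 = 512
  Digit '0' (value 0) x 2^8 = 0
  Digit '0' (value 0) x 2^7 = 0
  Digit '0' (value 0) x 2^6 = 0
  Digit '0' (value 0) x 2^5 = 0
  Digit '0' (value 0) x 2^4 = 0
  Digit '1' (value 1) x 2^3 = 8
  Digit '1' (value 1) x 2^2 = 4
  Digit '1' (value 1) x 2^1 = 2
  Digit '0' (value 0) x 2^0 = 0
Sum = 2574

2574


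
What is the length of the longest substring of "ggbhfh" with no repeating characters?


Input: "ggbhfh"
Sliding window (track last position of each char):
  Position 0 ('g'): window [0,0] length 1 -- new best
  Position 1 ('g'): repeat (last at 0), move window start to 1
  Position 1 ('g'): window [1,1] length 1
  Position 2 ('b'): window [1,2] length 2 -- new best
  Position 3 ('h'): window [1,3] length 3 -- new best
  Position 4 ('f'): window [1,4] length 4 -- new best
  Position 5 ('h'): repeat (last at 3), move window start to 4
  Position 5 ('h'): window [4,5] length 2
Longest substring with no repeats: "gbhf" with length 4

4


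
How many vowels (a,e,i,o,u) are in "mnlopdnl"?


Input: mnlopdnl
Checking each character:
  'm' at position 0: consonant
  'n' at position 1: consonant
  'l' at position 2: consonant
  'o' at position 3: vowel (running total: 1)
  'p' at position 4: consonant
  'd' at position 5: consonant
  'n' at position 6: consonant
  'l' at position 7: consonant
Total vowels: 1

1


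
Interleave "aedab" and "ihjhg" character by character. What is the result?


Interleaving "aedab" and "ihjhg":
  Position 0: 'a' from first, 'i' from second => "ai"
  Position 1: 'e' from first, 'h' from second => "eh"
  Position 2: 'd' from first, 'j' from second => "dj"
  Position 3: 'a' from first, 'h' from second => "ah"
  Position 4: 'b' from first, 'g' from second => "bg"
Result: aiehdjahbg

aiehdjahbg


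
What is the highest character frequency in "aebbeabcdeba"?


Input: aebbeabcdeba
Character counts:
  'a': 3
  'b': 4
  'c': 1
  'd': 1
  'e': 3
Maximum frequency: 4

4


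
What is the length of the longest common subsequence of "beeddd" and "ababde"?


LCS of "beeddd" and "ababde"
DP table:
           a    b    a    b    d    e
      0    0    0    0    0    0    0
  b   0    0    1    1    1    1    1
  e   0    0    1    1    1    1    2
  e   0    0    1    1    1    1    2
  d   0    0    1    1    1    2    2
  d   0    0    1    1    1    2    2
  d   0    0    1    1    1    2    2
LCS length = dp[6][6] = 2

2


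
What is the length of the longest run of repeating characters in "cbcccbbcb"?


Input: "cbcccbbcb"
Scanning for longest run:
  Position 1 ('b'): new char, reset run to 1
  Position 2 ('c'): new char, reset run to 1
  Position 3 ('c'): continues run of 'c', length=2
  Position 4 ('c'): continues run of 'c', length=3
  Position 5 ('b'): new char, reset run to 1
  Position 6 ('b'): continues run of 'b', length=2
  Position 7 ('c'): new char, reset run to 1
  Position 8 ('b'): new char, reset run to 1
Longest run: 'c' with length 3

3


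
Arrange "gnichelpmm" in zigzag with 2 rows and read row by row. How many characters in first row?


Zigzag "gnichelpmm" into 2 rows:
Placing characters:
  'g' => row 0
  'n' => row 1
  'i' => row 0
  'c' => row 1
  'h' => row 0
  'e' => row 1
  'l' => row 0
  'p' => row 1
  'm' => row 0
  'm' => row 1
Rows:
  Row 0: "gihlm"
  Row 1: "ncepm"
First row length: 5

5


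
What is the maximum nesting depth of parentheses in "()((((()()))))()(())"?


Input: "()((((()()))))()(())"
Tracking depth:
  Position 0 '(': depth becomes 1
  Position 1 ')': depth becomes 0
  Position 2 '(': depth becomes 1
  Position 3 '(': depth becomes 2
  Position 4 '(': depth becomes 3
  Position 5 '(': depth becomes 4
  Position 6 '(': depth becomes 5
  Position 7 ')': depth becomes 4
  Position 8 '(': depth becomes 5
  Position 9 ')': depth becomes 4
  Position 10 ')': depth becomes 3
  Position 11 ')': depth becomes 2
  Position 12 ')': depth becomes 1
  Position 13 ')': depth becomes 0
  Position 14 '(': depth becomes 1
  Position 15 ')': depth becomes 0
  Position 16 '(': depth becomes 1
  Position 17 '(': depth becomes 2
  Position 18 ')': depth becomes 1
  Position 19 ')': depth becomes 0
Maximum depth reached: 5

5


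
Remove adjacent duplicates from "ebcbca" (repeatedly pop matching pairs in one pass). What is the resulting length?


Input: ebcbca
Stack-based adjacent duplicate removal:
  Read 'e': push. Stack: e
  Read 'b': push. Stack: eb
  Read 'c': push. Stack: ebc
  Read 'b': push. Stack: ebcb
  Read 'c': push. Stack: ebcbc
  Read 'a': push. Stack: ebcbca
Final stack: "ebcbca" (length 6)

6


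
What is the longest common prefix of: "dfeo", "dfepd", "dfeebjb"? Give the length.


Words: dfeo, dfepd, dfeebjb
  Position 0: all 'd' => match
  Position 1: all 'f' => match
  Position 2: all 'e' => match
  Position 3: ('o', 'p', 'e') => mismatch, stop
LCP = "dfe" (length 3)

3


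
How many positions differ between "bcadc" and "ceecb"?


Comparing "bcadc" and "ceecb" position by position:
  Position 0: 'b' vs 'c' => DIFFER
  Position 1: 'c' vs 'e' => DIFFER
  Position 2: 'a' vs 'e' => DIFFER
  Position 3: 'd' vs 'c' => DIFFER
  Position 4: 'c' vs 'b' => DIFFER
Positions that differ: 5

5


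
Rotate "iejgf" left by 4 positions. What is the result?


Input: "iejgf", rotate left by 4
First 4 characters: "iejg"
Remaining characters: "f"
Concatenate remaining + first: "f" + "iejg" = "fiejg"

fiejg


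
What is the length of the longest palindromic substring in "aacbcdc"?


Input: "aacbcdc"
Checking substrings for palindromes:
  [2:5] "cbc" (len 3) => palindrome
  [4:7] "cdc" (len 3) => palindrome
  [0:2] "aa" (len 2) => palindrome
Longest palindromic substring: "cbc" with length 3

3


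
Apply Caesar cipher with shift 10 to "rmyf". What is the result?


Caesar cipher: shift "rmyf" by 10
  'r' (pos 17) + 10 = pos 1 = 'b'
  'm' (pos 12) + 10 = pos 22 = 'w'
  'y' (pos 24) + 10 = pos 8 = 'i'
  'f' (pos 5) + 10 = pos 15 = 'p'
Result: bwip

bwip


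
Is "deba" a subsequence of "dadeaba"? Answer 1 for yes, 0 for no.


Check if "deba" is a subsequence of "dadeaba"
Greedy scan:
  Position 0 ('d'): matches sub[0] = 'd'
  Position 1 ('a'): no match needed
  Position 2 ('d'): no match needed
  Position 3 ('e'): matches sub[1] = 'e'
  Position 4 ('a'): no match needed
  Position 5 ('b'): matches sub[2] = 'b'
  Position 6 ('a'): matches sub[3] = 'a'
All 4 characters matched => is a subsequence

1


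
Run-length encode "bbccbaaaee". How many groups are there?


Input: bbccbaaaee
Scanning for consecutive runs:
  Group 1: 'b' x 2 (positions 0-1)
  Group 2: 'c' x 2 (positions 2-3)
  Group 3: 'b' x 1 (positions 4-4)
  Group 4: 'a' x 3 (positions 5-7)
  Group 5: 'e' x 2 (positions 8-9)
Total groups: 5

5


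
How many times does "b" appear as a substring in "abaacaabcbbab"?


Searching for "b" in "abaacaabcbbab"
Scanning each position:
  Position 0: "a" => no
  Position 1: "b" => MATCH
  Position 2: "a" => no
  Position 3: "a" => no
  Position 4: "c" => no
  Position 5: "a" => no
  Position 6: "a" => no
  Position 7: "b" => MATCH
  Position 8: "c" => no
  Position 9: "b" => MATCH
  Position 10: "b" => MATCH
  Position 11: "a" => no
  Position 12: "b" => MATCH
Total occurrences: 5

5


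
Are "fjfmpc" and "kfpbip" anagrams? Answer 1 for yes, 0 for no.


Strings: "fjfmpc", "kfpbip"
Sorted first:  cffjmp
Sorted second: bfikpp
Differ at position 0: 'c' vs 'b' => not anagrams

0


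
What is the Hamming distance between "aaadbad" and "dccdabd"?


Comparing "aaadbad" and "dccdabd" position by position:
  Position 0: 'a' vs 'd' => differ
  Position 1: 'a' vs 'c' => differ
  Position 2: 'a' vs 'c' => differ
  Position 3: 'd' vs 'd' => same
  Position 4: 'b' vs 'a' => differ
  Position 5: 'a' vs 'b' => differ
  Position 6: 'd' vs 'd' => same
Total differences (Hamming distance): 5

5


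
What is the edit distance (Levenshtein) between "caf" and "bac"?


Computing edit distance: "caf" -> "bac"
DP table:
           b    a    c
      0    1    2    3
  c   1    1    2    2
  a   2    2    1    2
  f   3    3    2    2
Edit distance = dp[3][3] = 2

2
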